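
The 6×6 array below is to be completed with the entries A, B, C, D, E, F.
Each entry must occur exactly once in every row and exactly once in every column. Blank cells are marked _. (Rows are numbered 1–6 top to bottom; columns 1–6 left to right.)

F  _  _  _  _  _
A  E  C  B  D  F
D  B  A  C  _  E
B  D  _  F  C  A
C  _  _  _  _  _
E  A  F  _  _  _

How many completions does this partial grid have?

4

Row 1, column 2: eliminating its row and column leaves {C}.
Row 1, column 3: eliminating its row and column leaves {B, D, E}.
Row 1, column 4: eliminating its row and column leaves {A, D, E}.
Row 1, column 5: eliminating its row and column leaves {A, B, E}.
Row 1, column 6: eliminating its row and column leaves {B, C, D}.
Row 3, column 5: eliminating its row and column leaves {F}.
Row 4, column 3: eliminating its row and column leaves {E}.
Row 5, column 2: eliminating its row and column leaves {F}.
Row 5, column 3: eliminating its row and column leaves {B, D, E}.
Row 5, column 4: eliminating its row and column leaves {A, D, E}.
Row 5, column 5: eliminating its row and column leaves {A, B, E, F}.
Row 5, column 6: eliminating its row and column leaves {B, D}.
Row 6, column 4: eliminating its row and column leaves {D}.
Row 6, column 5: eliminating its row and column leaves {B}.
Row 6, column 6: eliminating its row and column leaves {B, C, D}.
Enumerating the assignments across these blanks that avoid any row or column repeat gives 4 completions.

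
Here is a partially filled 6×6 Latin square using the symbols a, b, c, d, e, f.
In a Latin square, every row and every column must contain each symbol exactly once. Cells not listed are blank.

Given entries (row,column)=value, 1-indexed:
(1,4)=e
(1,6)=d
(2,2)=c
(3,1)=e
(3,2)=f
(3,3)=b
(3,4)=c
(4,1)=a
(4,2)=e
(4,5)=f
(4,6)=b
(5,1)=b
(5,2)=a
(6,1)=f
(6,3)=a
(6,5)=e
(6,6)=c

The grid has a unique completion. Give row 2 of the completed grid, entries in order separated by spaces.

d c e a b f

Row 2, column 1: row 2 has {c} and column 1 has {a, b, e, f}, leaving only d.
Row 1, column 1: row 1 has {d, e} and column 1 has {a, b, d, e, f}, leaving only c.
Row 1, column 2: row 1 has {c, d, e} and column 2 has {a, c, e, f}, leaving only b.
Row 1, column 3: row 1 has {b, c, d, e} and column 3 has {a, b}, leaving only f.
Row 2, column 3: row 2 has {c, d} and column 3 has {a, b, f}, leaving only e.
Row 1, column 5: row 1 has {b, c, d, e, f} and column 5 has {e, f}, leaving only a.
Row 2, column 5: row 2 has {c, d, e} and column 5 has {a, e, f}, leaving only b.
Row 3, column 5: row 3 has {b, c, e, f} and column 5 has {a, b, e, f}, leaving only d.
Row 3, column 6: row 3 has {b, c, d, e, f} and column 6 has {b, c, d}, leaving only a.
Row 2, column 6: row 2 has {b, c, d, e} and column 6 has {a, b, c, d}, leaving only f.
Row 2, column 4: row 2 has {b, c, d, e, f} and column 4 has {c, e}, leaving only a.
So row 2 reads: d c e a b f.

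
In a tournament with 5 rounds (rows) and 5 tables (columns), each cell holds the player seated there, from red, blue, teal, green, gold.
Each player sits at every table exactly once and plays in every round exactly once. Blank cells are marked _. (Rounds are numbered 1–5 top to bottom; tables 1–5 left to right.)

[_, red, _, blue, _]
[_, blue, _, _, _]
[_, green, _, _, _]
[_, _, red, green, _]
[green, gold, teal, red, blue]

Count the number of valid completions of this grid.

Round 1, table 1: eliminating its round and table leaves {teal, gold}.
Round 1, table 3: eliminating its round and table leaves {green, gold}.
Round 1, table 5: eliminating its round and table leaves {teal, green, gold}.
Round 2, table 1: eliminating its round and table leaves {red, teal, gold}.
Round 2, table 3: eliminating its round and table leaves {green, gold}.
Round 2, table 4: eliminating its round and table leaves {teal, gold}.
Round 2, table 5: eliminating its round and table leaves {red, teal, green, gold}.
Round 3, table 1: eliminating its round and table leaves {red, blue, teal, gold}.
Round 3, table 3: eliminating its round and table leaves {blue, gold}.
Round 3, table 4: eliminating its round and table leaves {teal, gold}.
Round 3, table 5: eliminating its round and table leaves {red, teal, gold}.
Round 4, table 1: eliminating its round and table leaves {blue, teal, gold}.
Round 4, table 2: eliminating its round and table leaves {teal}.
Round 4, table 5: eliminating its round and table leaves {teal, gold}.
Enumerating the assignments across these blanks that avoid any round or table repeat gives 3 completions.

3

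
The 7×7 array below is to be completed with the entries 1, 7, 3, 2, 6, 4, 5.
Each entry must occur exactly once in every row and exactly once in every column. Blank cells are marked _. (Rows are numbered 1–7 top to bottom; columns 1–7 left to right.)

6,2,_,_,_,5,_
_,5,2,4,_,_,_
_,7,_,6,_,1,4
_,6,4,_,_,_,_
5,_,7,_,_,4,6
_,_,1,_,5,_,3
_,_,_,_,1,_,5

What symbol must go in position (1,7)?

Row 1, column 3: row 1 has {2, 6, 5} and column 3 has {1, 7, 2, 4}, leaving only 3.
Row 3, column 3: row 3 has {1, 7, 6, 4} and column 3 has {1, 7, 3, 2, 4}, leaving only 5.
Row 6, column 2: row 6 has {1, 3, 5} and column 2 has {7, 2, 6, 5}, leaving only 4.
Row 7, column 2: row 7 has {1, 5} and column 2 has {7, 2, 6, 4, 5}, leaving only 3.
Row 5, column 2: row 5 has {7, 6, 4, 5} and column 2 has {7, 3, 2, 6, 4, 5}, leaving only 1.
Row 7, column 3: row 7 has {1, 3, 5} and column 3 has {1, 7, 3, 2, 4, 5}, leaving only 6.
Row 1, column 7 is narrowed to {1, 7}.
If it were 1, then row 7, column 4 would be left with no valid symbol.
So row 1, column 7 must be 7.

7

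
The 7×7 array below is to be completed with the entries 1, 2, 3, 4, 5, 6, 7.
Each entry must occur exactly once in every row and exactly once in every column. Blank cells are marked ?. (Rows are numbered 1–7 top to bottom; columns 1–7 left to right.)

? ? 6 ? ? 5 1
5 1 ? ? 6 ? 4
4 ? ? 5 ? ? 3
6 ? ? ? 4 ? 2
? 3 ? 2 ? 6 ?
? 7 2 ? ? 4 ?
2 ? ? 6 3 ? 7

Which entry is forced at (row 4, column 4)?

Row 4, column 2: row 4 has {2, 4, 6} and column 2 has {1, 3, 7}, leaving only 5.
Row 5, column 7: row 5 has {2, 3, 6} and column 7 has {1, 2, 3, 4, 7}, leaving only 5.
Row 6, column 7: row 6 has {2, 4, 7} and column 7 has {1, 2, 3, 4, 5, 7}, leaving only 6.
Row 7, column 2: row 7 has {2, 3, 6, 7} and column 2 has {1, 3, 5, 7}, leaving only 4.
Row 1, column 2: row 1 has {1, 5, 6} and column 2 has {1, 3, 4, 5, 7}, leaving only 2.
Row 1, column 5: row 1 has {1, 2, 5, 6} and column 5 has {3, 4, 6}, leaving only 7.
Row 1, column 1: row 1 has {1, 2, 5, 6, 7} and column 1 has {2, 4, 5, 6}, leaving only 3.
Row 1, column 4: row 1 has {1, 2, 3, 5, 6, 7} and column 4 has {2, 5, 6}, leaving only 4.
Row 3, column 2: row 3 has {3, 4, 5} and column 2 has {1, 2, 3, 4, 5, 7}, leaving only 6.
Row 5, column 5: row 5 has {2, 3, 5, 6} and column 5 has {3, 4, 6, 7}, leaving only 1.
Row 3, column 5: row 3 has {3, 4, 5, 6} and column 5 has {1, 3, 4, 6, 7}, leaving only 2.
Row 5, column 1: row 5 has {1, 2, 3, 5, 6} and column 1 has {2, 3, 4, 5, 6}, leaving only 7.
Row 5, column 3: row 5 has {1, 2, 3, 5, 6, 7} and column 3 has {2, 6}, leaving only 4.
Row 6, column 1: row 6 has {2, 4, 6, 7} and column 1 has {2, 3, 4, 5, 6, 7}, leaving only 1.
Row 6, column 4: row 6 has {1, 2, 4, 6, 7} and column 4 has {2, 4, 5, 6}, leaving only 3.
Row 2, column 4: row 2 has {1, 4, 5, 6} and column 4 has {2, 3, 4, 5, 6}, leaving only 7.
Row 4 already has {2, 4, 5, 6} and column 4 already has {2, 3, 4, 5, 6, 7}, so row 4, column 4 must be 1.

1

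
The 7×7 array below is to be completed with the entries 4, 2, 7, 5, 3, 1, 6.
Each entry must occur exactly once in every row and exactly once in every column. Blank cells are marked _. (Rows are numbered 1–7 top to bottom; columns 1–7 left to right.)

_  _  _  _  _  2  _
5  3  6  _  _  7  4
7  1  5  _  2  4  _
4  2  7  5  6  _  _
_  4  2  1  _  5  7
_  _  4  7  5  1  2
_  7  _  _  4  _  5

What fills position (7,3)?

1

Row 2, column 4: row 2 has {4, 7, 5, 3, 6} and column 4 has {7, 5, 1}, leaving only 2.
Row 2, column 5: row 2 has {4, 2, 7, 5, 3, 6} and column 5 has {4, 2, 5, 6}, leaving only 1.
Row 4, column 6: row 4 has {4, 2, 7, 5, 6} and column 6 has {4, 2, 7, 5, 1}, leaving only 3.
Row 4, column 7: row 4 has {4, 2, 7, 5, 3, 6} and column 7 has {4, 2, 7, 5}, leaving only 1.
Row 5, column 5: row 5 has {4, 2, 7, 5, 1} and column 5 has {4, 2, 5, 1, 6}, leaving only 3.
Row 1, column 5: row 1 has {2} and column 5 has {4, 2, 5, 3, 1, 6}, leaving only 7.
Row 5, column 1: row 5 has {4, 2, 7, 5, 3, 1} and column 1 has {4, 7, 5}, leaving only 6.
Row 6, column 1: row 6 has {4, 2, 7, 5, 1} and column 1 has {4, 7, 5, 6}, leaving only 3.
Row 1, column 1: row 1 has {2, 7} and column 1 has {4, 7, 5, 3, 6}, leaving only 1.
Row 1, column 3: row 1 has {2, 7, 1} and column 3 has {4, 2, 7, 5, 6}, leaving only 3.
Row 7 already has {4, 7, 5} and column 3 already has {4, 2, 7, 5, 3, 6}, so row 7, column 3 must be 1.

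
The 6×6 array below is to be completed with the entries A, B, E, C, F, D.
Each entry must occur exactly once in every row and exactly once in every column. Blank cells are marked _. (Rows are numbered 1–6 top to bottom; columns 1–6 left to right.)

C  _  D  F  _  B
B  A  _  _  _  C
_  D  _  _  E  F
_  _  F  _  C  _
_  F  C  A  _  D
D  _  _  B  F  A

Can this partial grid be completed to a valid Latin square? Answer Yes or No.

No

Row 1, column 2: row 1 has {B, C, F, D} and column 2 has {A, F, D}, so it must be E.
Row 1, column 5: row 1 has {B, E, C, F, D} and column 5 has {E, C, F}, so it must be A.
Row 2, column 3: row 2 has {A, B, C} and column 3 has {C, F, D}, so it must be E.
Now row 6, column 3: row 6 together with column 3 already contain {A, B, E, C, F, D} — every symbol — so nothing can go there. The grid has no valid completion.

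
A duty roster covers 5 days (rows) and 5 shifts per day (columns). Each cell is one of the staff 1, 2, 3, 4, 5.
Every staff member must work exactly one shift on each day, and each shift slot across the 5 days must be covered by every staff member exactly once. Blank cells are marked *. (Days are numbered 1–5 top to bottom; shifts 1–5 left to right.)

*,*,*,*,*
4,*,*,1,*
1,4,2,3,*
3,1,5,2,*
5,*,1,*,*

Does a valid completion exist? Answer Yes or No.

No day or shift among the givens repeats a symbol, and propagating forced cells runs into no contradiction.
One valid completion exists (for instance, 2 3 4 5 1 / 4 5 3 1 2 / 1 4 2 3 5 / 3 1 5 2 4 / 5 2 1 4 3).

Yes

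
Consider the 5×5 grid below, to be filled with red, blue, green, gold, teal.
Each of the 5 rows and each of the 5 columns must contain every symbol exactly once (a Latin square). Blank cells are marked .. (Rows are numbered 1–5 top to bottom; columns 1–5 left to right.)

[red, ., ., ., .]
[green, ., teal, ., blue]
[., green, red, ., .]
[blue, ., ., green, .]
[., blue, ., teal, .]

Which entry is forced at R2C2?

Row 4, column 3: row 4 has {blue, green} and column 3 has {red, teal}, leaving only gold.
Row 5, column 1: row 5 has {blue, teal} and column 1 has {red, blue, green}, leaving only gold.
Row 3, column 1: row 3 has {red, green} and column 1 has {red, blue, green, gold}, leaving only teal.
Row 3, column 5: row 3 has {red, green, teal} and column 5 has {blue}, leaving only gold.
Row 3, column 4: row 3 has {red, green, gold, teal} and column 4 has {green, teal}, leaving only blue.
Row 1, column 4: row 1 has {red} and column 4 has {blue, green, teal}, leaving only gold.
Row 1, column 2: row 1 has {red, gold} and column 2 has {blue, green}, leaving only teal.
Row 1, column 5: row 1 has {red, gold, teal} and column 5 has {blue, gold}, leaving only green.
Row 1, column 3: row 1 has {red, green, gold, teal} and column 3 has {red, gold, teal}, leaving only blue.
Row 2, column 4: row 2 has {blue, green, teal} and column 4 has {blue, green, gold, teal}, leaving only red.
Row 2 already has {red, blue, green, teal} and column 2 already has {blue, green, teal}, so row 2, column 2 must be gold.

gold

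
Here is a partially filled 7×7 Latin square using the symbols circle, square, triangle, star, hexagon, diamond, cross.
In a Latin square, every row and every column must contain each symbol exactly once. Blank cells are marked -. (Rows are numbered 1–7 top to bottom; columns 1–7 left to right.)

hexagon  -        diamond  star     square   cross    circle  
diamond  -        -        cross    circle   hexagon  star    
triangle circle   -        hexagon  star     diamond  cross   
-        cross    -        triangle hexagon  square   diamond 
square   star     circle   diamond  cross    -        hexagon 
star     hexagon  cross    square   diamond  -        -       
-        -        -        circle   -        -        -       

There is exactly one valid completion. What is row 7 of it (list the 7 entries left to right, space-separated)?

Row 7, column 1: row 7 has {circle} and column 1 has {square, triangle, star, hexagon, diamond}, leaving only cross.
Row 7, column 5: row 7 has {circle, cross} and column 5 has {circle, square, star, hexagon, diamond, cross}, leaving only triangle.
Row 7, column 6: row 7 has {circle, triangle, cross} and column 6 has {square, hexagon, diamond, cross}, leaving only star.
Row 7, column 7: row 7 has {circle, triangle, star, cross} and column 7 has {circle, star, hexagon, diamond, cross}, leaving only square.
Row 7, column 2: row 7 has {circle, square, triangle, star, cross} and column 2 has {circle, star, hexagon, cross}, leaving only diamond.
Row 7, column 3: row 7 has {circle, square, triangle, star, diamond, cross} and column 3 has {circle, diamond, cross}, leaving only hexagon.
So row 7 reads: cross diamond hexagon circle triangle star square.

cross diamond hexagon circle triangle star square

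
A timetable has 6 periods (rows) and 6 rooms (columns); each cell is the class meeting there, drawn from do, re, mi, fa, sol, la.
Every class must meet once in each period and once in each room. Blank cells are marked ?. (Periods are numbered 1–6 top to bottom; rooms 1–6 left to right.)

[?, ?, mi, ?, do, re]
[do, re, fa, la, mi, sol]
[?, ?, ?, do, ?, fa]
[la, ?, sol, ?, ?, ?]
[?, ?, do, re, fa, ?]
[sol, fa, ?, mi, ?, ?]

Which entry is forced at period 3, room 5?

Period 1, room 1: period 1 has {do, re, mi} and room 1 has {do, sol, la}, leaving only fa.
Period 1, room 4: period 1 has {do, re, mi, fa} and room 4 has {do, re, mi, la}, leaving only sol.
Period 1, room 2: period 1 has {do, re, mi, fa, sol} and room 2 has {re, fa}, leaving only la.
Period 4, room 4: period 4 has {sol, la} and room 4 has {do, re, mi, sol, la}, leaving only fa.
Period 4, room 5: period 4 has {fa, sol, la} and room 5 has {do, mi, fa}, leaving only re.
Period 5, room 1: period 5 has {do, re, fa} and room 1 has {do, fa, sol, la}, leaving only mi.
Period 3, room 1: period 3 has {do, fa} and room 1 has {do, mi, fa, sol, la}, leaving only re.
Period 3, room 3: period 3 has {do, re, fa} and room 3 has {do, mi, fa, sol}, leaving only la.
Period 3 already has {do, re, fa, la} and room 5 already has {do, re, mi, fa}, so period 3, room 5 must be sol.

sol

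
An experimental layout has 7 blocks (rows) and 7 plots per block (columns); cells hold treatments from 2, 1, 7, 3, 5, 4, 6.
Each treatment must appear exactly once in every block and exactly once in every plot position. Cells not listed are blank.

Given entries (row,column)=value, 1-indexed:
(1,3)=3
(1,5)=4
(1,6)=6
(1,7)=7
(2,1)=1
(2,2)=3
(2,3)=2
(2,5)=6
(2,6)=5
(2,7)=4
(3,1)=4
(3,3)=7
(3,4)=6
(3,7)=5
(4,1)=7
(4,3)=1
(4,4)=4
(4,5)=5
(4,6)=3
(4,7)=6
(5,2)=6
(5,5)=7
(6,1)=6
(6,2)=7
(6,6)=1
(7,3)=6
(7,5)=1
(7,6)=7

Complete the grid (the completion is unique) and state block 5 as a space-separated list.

3 6 5 2 7 4 1

Block 2, plot 4: block 2 has {2, 1, 3, 5, 4, 6} and plot 4 has {4, 6}, leaving only 7.
Block 3, plot 6: block 3 has {7, 5, 4, 6} and plot 6 has {1, 7, 3, 5, 6}, leaving only 2.
Block 5, plot 6: block 5 has {7, 6} and plot 6 has {2, 1, 7, 3, 5, 6}, leaving only 4.
Block 5, plot 3: block 5 has {7, 4, 6} and plot 3 has {2, 1, 7, 3, 6}, leaving only 5.
Block 3, plot 2: block 3 has {2, 7, 5, 4, 6} and plot 2 has {7, 3, 6}, leaving only 1.
Block 3, plot 5: block 3 has {2, 1, 7, 5, 4, 6} and plot 5 has {1, 7, 5, 4, 6}, leaving only 3.
Block 4, plot 2: block 4 has {1, 7, 3, 5, 4, 6} and plot 2 has {1, 7, 3, 6}, leaving only 2.
Block 1, plot 2: block 1 has {7, 3, 4, 6} and plot 2 has {2, 1, 7, 3, 6}, leaving only 5.
Block 1, plot 1: block 1 has {7, 3, 5, 4, 6} and plot 1 has {1, 7, 4, 6}, leaving only 2.
Block 5, plot 1: block 5 has {7, 5, 4, 6} and plot 1 has {2, 1, 7, 4, 6}, leaving only 3.
Block 1, plot 4: block 1 has {2, 7, 3, 5, 4, 6} and plot 4 has {7, 4, 6}, leaving only 1.
Block 5, plot 4: block 5 has {7, 3, 5, 4, 6} and plot 4 has {1, 7, 4, 6}, leaving only 2.
Block 5, plot 7: block 5 has {2, 7, 3, 5, 4, 6} and plot 7 has {7, 5, 4, 6}, leaving only 1.
So block 5 reads: 3 6 5 2 7 4 1.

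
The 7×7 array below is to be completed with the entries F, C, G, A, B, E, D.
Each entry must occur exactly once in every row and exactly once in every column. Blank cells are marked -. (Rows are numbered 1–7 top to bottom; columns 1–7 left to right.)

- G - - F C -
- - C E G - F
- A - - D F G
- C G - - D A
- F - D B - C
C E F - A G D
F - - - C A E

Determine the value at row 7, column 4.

G

Row 1, column 7: row 1 has {F, C, G} and column 7 has {F, C, G, A, E, D}, leaving only B.
Row 1, column 4: row 1 has {F, C, G, B} and column 4 has {E, D}, leaving only A.
Row 2, column 6: row 2 has {F, C, G, E} and column 6 has {F, C, G, A, D}, leaving only B.
Row 2, column 2: row 2 has {F, C, G, B, E} and column 2 has {F, C, G, A, E}, leaving only D.
Row 2, column 1: row 2 has {F, C, G, B, E, D} and column 1 has {F, C}, leaving only A.
Row 4, column 5: row 4 has {C, G, A, D} and column 5 has {F, C, G, A, B, D}, leaving only E.
Row 4, column 1: row 4 has {C, G, A, E, D} and column 1 has {F, C, A}, leaving only B.
Row 3, column 1: row 3 has {F, G, A, D} and column 1 has {F, C, A, B}, leaving only E.
Row 1, column 1: row 1 has {F, C, G, A, B} and column 1 has {F, C, A, B, E}, leaving only D.
Row 1, column 3: row 1 has {F, C, G, A, B, D} and column 3 has {F, C, G}, leaving only E.
Row 3, column 3: row 3 has {F, G, A, E, D} and column 3 has {F, C, G, E}, leaving only B.
Row 3, column 4: row 3 has {F, G, A, B, E, D} and column 4 has {A, E, D}, leaving only C.
Row 4, column 4: row 4 has {C, G, A, B, E, D} and column 4 has {C, A, E, D}, leaving only F.
Row 5, column 1: row 5 has {F, C, B, D} and column 1 has {F, C, A, B, E, D}, leaving only G.
Row 5, column 3: row 5 has {F, C, G, B, D} and column 3 has {F, C, G, B, E}, leaving only A.
Row 5, column 6: row 5 has {F, C, G, A, B, D} and column 6 has {F, C, G, A, B, D}, leaving only E.
Row 6, column 4: row 6 has {F, C, G, A, E, D} and column 4 has {F, C, A, E, D}, leaving only B.
Row 7 already has {F, C, A, E} and column 4 already has {F, C, A, B, E, D}, so row 7, column 4 must be G.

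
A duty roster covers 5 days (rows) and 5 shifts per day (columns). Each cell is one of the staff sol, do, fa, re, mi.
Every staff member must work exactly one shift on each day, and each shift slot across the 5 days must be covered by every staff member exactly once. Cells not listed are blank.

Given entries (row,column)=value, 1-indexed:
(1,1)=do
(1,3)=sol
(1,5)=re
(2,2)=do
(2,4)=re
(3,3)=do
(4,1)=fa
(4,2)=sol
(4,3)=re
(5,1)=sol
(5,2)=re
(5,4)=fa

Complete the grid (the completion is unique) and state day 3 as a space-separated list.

re mi do sol fa

Day 1, shift 4: day 1 has {sol, do, re} and shift 4 has {fa, re}, leaving only mi.
Day 3, shift 4: day 3 has {do} and shift 4 has {fa, re, mi}, leaving only sol.
Day 1, shift 2: day 1 has {sol, do, re, mi} and shift 2 has {sol, do, re}, leaving only fa.
Day 3, shift 2: day 3 has {sol, do} and shift 2 has {sol, do, fa, re}, leaving only mi.
Day 3, shift 1: day 3 has {sol, do, mi} and shift 1 has {sol, do, fa}, leaving only re.
Day 3, shift 5: day 3 has {sol, do, re, mi} and shift 5 has {re}, leaving only fa.
So day 3 reads: re mi do sol fa.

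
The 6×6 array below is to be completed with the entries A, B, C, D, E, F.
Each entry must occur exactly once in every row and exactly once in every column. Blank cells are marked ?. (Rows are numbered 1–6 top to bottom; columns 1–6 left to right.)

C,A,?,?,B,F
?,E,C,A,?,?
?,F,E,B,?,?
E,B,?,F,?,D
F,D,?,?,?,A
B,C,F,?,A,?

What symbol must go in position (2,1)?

Row 2 already has {A, C, E} and column 1 already has {B, C, E, F}, so row 2, column 1 must be D.

D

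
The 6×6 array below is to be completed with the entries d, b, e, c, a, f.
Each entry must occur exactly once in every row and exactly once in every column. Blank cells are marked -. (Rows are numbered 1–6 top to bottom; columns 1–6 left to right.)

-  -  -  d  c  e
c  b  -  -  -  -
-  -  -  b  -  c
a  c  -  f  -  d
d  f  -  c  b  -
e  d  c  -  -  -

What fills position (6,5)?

f

Row 1, column 2: row 1 has {d, e, c} and column 2 has {d, b, c, f}, leaving only a.
Row 3, column 1: row 3 has {b, c} and column 1 has {d, e, c, a}, leaving only f.
Row 1, column 1: row 1 has {d, e, c, a} and column 1 has {d, e, c, a, f}, leaving only b.
Row 1, column 3: row 1 has {d, b, e, c, a} and column 3 has {c}, leaving only f.
Row 3, column 2: row 3 has {b, c, f} and column 2 has {d, b, c, a, f}, leaving only e.
Row 4, column 5: row 4 has {d, c, a, f} and column 5 has {b, c}, leaving only e.
Row 4, column 3: row 4 has {d, e, c, a, f} and column 3 has {c, f}, leaving only b.
Row 5, column 6: row 5 has {d, b, c, f} and column 6 has {d, e, c}, leaving only a.
Row 2, column 6: row 2 has {b, c} and column 6 has {d, e, c, a}, leaving only f.
Row 5, column 3: row 5 has {d, b, c, a, f} and column 3 has {b, c, f}, leaving only e.
Row 6, column 4: row 6 has {d, e, c} and column 4 has {d, b, c, f}, leaving only a.
Row 6 already has {d, e, c, a} and column 5 already has {b, e, c}, so row 6, column 5 must be f.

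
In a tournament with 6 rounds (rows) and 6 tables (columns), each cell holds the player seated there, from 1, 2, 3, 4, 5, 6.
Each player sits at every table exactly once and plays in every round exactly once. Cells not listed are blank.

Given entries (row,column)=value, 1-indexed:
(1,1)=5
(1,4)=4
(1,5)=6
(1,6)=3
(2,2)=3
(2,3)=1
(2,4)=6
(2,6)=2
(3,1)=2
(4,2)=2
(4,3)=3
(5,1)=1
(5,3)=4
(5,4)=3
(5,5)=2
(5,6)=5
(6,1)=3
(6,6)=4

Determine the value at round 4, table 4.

5

Round 1, table 2: round 1 has {3, 4, 5, 6} and table 2 has {2, 3}, leaving only 1.
Round 1, table 3: round 1 has {1, 3, 4, 5, 6} and table 3 has {1, 3, 4}, leaving only 2.
Round 2, table 1: round 2 has {1, 2, 3, 6} and table 1 has {1, 2, 3, 5}, leaving only 4.
Round 2, table 5: round 2 has {1, 2, 3, 4, 6} and table 5 has {2, 6}, leaving only 5.
Round 4, table 1: round 4 has {2, 3} and table 1 has {1, 2, 3, 4, 5}, leaving only 6.
Round 4, table 6: round 4 has {2, 3, 6} and table 6 has {2, 3, 4, 5}, leaving only 1.
Round 4 already has {1, 2, 3, 6} and table 4 already has {3, 4, 6}, so round 4, table 4 must be 5.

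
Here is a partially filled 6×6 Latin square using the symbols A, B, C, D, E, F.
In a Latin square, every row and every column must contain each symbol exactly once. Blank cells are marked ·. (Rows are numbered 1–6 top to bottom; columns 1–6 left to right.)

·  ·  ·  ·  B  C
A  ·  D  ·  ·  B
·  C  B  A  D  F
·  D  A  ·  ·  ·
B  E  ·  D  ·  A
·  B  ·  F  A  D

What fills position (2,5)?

E

Row 1, column 4: row 1 has {B, C} and column 4 has {A, D, F}, leaving only E.
Row 1, column 3: row 1 has {B, C, E} and column 3 has {A, B, D}, leaving only F.
Row 1, column 1: row 1 has {B, C, E, F} and column 1 has {A, B}, leaving only D.
Row 1, column 2: row 1 has {B, C, D, E, F} and column 2 has {B, C, D, E}, leaving only A.
Row 2, column 2: row 2 has {A, B, D} and column 2 has {A, B, C, D, E}, leaving only F.
Row 2, column 4: row 2 has {A, B, D, F} and column 4 has {A, D, E, F}, leaving only C.
Row 2 already has {A, B, C, D, F} and column 5 already has {A, B, D}, so row 2, column 5 must be E.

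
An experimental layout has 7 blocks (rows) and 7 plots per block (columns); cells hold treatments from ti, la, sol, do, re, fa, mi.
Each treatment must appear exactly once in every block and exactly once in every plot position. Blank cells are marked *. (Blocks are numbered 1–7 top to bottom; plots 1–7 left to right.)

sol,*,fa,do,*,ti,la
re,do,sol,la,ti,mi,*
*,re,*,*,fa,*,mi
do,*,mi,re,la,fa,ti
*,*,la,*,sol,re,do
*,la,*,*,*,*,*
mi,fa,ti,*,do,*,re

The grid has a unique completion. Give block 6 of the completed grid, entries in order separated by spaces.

Block 1, plot 2: block 1 has {ti, la, sol, do, fa} and plot 2 has {la, do, re, fa}, leaving only mi.
Block 1, plot 5: block 1 has {ti, la, sol, do, fa, mi} and plot 5 has {ti, la, sol, do, fa}, leaving only re.
Block 6, plot 5: block 6 has {la} and plot 5 has {ti, la, sol, do, re, fa}, leaving only mi.
Block 2, plot 7: block 2 has {ti, la, sol, do, re, mi} and plot 7 has {ti, la, do, re, mi}, leaving only fa.
Block 6, plot 7: block 6 has {la, mi} and plot 7 has {ti, la, do, re, fa, mi}, leaving only sol.
Block 6, plot 6: block 6 has {la, sol, mi} and plot 6 has {ti, re, fa, mi}, leaving only do.
Block 6, plot 3: block 6 has {la, sol, do, mi} and plot 3 has {ti, la, sol, fa, mi}, leaving only re.
Block 3, plot 3: block 3 has {re, fa, mi} and plot 3 has {ti, la, sol, re, fa, mi}, leaving only do.
Block 4, plot 2: block 4 has {ti, la, do, re, fa, mi} and plot 2 has {la, do, re, fa, mi}, leaving only sol.
Block 5, plot 2: block 5 has {la, sol, do, re} and plot 2 has {la, sol, do, re, fa, mi}, leaving only ti.
Block 5, plot 1: block 5 has {ti, la, sol, do, re} and plot 1 has {sol, do, re, mi}, leaving only fa.
Block 6, plot 1: block 6 has {la, sol, do, re, mi} and plot 1 has {sol, do, re, fa, mi}, leaving only ti.
Block 6, plot 4: block 6 has {ti, la, sol, do, re, mi} and plot 4 has {la, do, re}, leaving only fa.
So block 6 reads: ti la re fa mi do sol.

ti la re fa mi do sol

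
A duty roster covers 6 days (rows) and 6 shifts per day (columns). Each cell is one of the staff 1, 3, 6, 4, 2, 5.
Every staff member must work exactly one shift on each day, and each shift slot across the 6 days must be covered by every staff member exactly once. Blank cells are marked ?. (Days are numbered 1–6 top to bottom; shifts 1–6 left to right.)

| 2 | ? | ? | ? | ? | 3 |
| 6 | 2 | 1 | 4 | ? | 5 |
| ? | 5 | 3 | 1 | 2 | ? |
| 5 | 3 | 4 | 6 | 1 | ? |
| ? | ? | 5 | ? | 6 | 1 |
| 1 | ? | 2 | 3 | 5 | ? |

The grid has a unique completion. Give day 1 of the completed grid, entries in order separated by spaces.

Day 1, shift 3: day 1 has {3, 2} and shift 3 has {1, 3, 4, 2, 5}, leaving only 6.
Day 1, shift 4: day 1 has {3, 6, 2} and shift 4 has {1, 3, 6, 4}, leaving only 5.
Day 1, shift 5: day 1 has {3, 6, 2, 5} and shift 5 has {1, 6, 2, 5}, leaving only 4.
Day 1, shift 2: day 1 has {3, 6, 4, 2, 5} and shift 2 has {3, 2, 5}, leaving only 1.
So day 1 reads: 2 1 6 5 4 3.

2 1 6 5 4 3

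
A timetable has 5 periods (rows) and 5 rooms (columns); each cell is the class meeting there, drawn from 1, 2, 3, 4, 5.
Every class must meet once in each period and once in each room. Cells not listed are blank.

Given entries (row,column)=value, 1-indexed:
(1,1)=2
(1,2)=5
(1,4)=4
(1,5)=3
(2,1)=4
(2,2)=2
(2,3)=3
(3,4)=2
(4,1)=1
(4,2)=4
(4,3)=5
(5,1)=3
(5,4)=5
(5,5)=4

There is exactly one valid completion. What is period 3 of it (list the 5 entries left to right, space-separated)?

5 3 4 2 1

Period 3, room 1: period 3 has {2} and room 1 has {1, 2, 3, 4}, leaving only 5.
Period 3, room 5: period 3 has {2, 5} and room 5 has {3, 4}, leaving only 1.
Period 3, room 2: period 3 has {1, 2, 5} and room 2 has {2, 4, 5}, leaving only 3.
Period 3, room 3: period 3 has {1, 2, 3, 5} and room 3 has {3, 5}, leaving only 4.
So period 3 reads: 5 3 4 2 1.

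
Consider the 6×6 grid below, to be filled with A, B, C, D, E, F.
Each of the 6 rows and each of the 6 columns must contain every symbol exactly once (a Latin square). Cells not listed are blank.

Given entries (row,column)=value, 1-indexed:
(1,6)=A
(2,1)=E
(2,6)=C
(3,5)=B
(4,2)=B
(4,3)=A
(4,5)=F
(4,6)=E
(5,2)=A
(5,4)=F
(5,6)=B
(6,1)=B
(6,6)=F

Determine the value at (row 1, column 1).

Row 3, column 6: row 3 has {B} and column 6 has {A, B, C, E, F}, leaving only D.
Row 1, column 1 is narrowed to {C, D, F}.
If it were C, then row 5, column 1 would be left with no valid symbol.
If it were D, then row 5, column 1 would be left with no valid symbol.
So row 1, column 1 must be F.

F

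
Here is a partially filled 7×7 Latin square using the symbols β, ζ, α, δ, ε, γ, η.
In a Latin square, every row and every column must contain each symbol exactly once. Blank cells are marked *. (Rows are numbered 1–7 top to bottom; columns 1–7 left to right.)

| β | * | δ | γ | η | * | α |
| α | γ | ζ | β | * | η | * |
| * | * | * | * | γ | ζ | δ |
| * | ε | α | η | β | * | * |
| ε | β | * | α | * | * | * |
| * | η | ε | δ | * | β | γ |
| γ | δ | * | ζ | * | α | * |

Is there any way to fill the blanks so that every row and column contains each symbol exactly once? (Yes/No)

No row or column among the givens repeats a symbol, and propagating forced cells runs into no contradiction.
One valid completion exists (for instance, β ζ δ γ η ε α / α γ ζ β δ η ε / η α β ε γ ζ δ / δ ε α η β γ ζ / ε β γ α ζ δ η / ζ η ε δ α β γ / γ δ η ζ ε α β).

Yes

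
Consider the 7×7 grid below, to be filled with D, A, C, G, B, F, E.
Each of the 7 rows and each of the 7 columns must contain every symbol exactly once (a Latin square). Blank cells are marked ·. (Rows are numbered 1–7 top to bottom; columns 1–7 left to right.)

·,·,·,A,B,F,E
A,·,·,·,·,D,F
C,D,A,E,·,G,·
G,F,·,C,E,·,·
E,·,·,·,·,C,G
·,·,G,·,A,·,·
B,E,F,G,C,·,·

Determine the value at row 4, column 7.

A

Row 1, column 1: row 1 has {A, B, F, E} and column 1 has {A, C, G, B, E}, leaving only D.
Row 1, column 3: row 1 has {D, A, B, F, E} and column 3 has {A, G, F}, leaving only C.
Row 1, column 2: row 1 has {D, A, C, B, F, E} and column 2 has {D, F, E}, leaving only G.
Row 2, column 4: row 2 has {D, A, F} and column 4 has {A, C, G, E}, leaving only B.
Row 2, column 2: row 2 has {D, A, B, F} and column 2 has {D, G, F, E}, leaving only C.
Row 2, column 3: row 2 has {D, A, C, B, F} and column 3 has {A, C, G, F}, leaving only E.
Row 2, column 5: row 2 has {D, A, C, B, F, E} and column 5 has {A, C, B, E}, leaving only G.
Row 3, column 5: row 3 has {D, A, C, G, E} and column 5 has {A, C, G, B, E}, leaving only F.
Row 3, column 7: row 3 has {D, A, C, G, F, E} and column 7 has {G, F, E}, leaving only B.
Row 5, column 5: row 5 has {C, G, E} and column 5 has {A, C, G, B, F, E}, leaving only D.
Row 5, column 3: row 5 has {D, C, G, E} and column 3 has {A, C, G, F, E}, leaving only B.
Row 4, column 3: row 4 has {C, G, F, E} and column 3 has {A, C, G, B, F, E}, leaving only D.
Row 4 already has {D, C, G, F, E} and column 7 already has {G, B, F, E}, so row 4, column 7 must be A.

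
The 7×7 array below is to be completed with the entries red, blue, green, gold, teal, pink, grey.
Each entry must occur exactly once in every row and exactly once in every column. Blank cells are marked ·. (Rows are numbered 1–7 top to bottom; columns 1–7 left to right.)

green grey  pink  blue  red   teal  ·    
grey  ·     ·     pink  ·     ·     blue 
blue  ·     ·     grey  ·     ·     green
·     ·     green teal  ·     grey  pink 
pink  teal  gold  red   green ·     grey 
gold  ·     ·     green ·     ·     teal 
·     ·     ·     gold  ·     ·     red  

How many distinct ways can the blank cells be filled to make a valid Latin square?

9

Row 1, column 7: eliminating its row and column leaves {gold}.
Row 2, column 2: eliminating its row and column leaves {red, green, gold}.
Row 2, column 3: eliminating its row and column leaves {red, teal}.
Row 2, column 5: eliminating its row and column leaves {gold, teal}.
Row 2, column 6: eliminating its row and column leaves {red, green, gold}.
Row 3, column 2: eliminating its row and column leaves {red, gold, pink}.
Row 3, column 3: eliminating its row and column leaves {red, teal}.
Row 3, column 5: eliminating its row and column leaves {gold, teal, pink}.
Row 3, column 6: eliminating its row and column leaves {red, gold, pink}.
Row 4, column 1: eliminating its row and column leaves {red}.
Row 4, column 2: eliminating its row and column leaves {red, blue, gold}.
Row 4, column 5: eliminating its row and column leaves {blue, gold}.
Row 5, column 6: eliminating its row and column leaves {blue}.
Row 6, column 2: eliminating its row and column leaves {red, blue, pink}.
Row 6, column 3: eliminating its row and column leaves {red, blue, grey}.
Row 6, column 5: eliminating its row and column leaves {blue, pink, grey}.
Row 6, column 6: eliminating its row and column leaves {red, blue, pink}.
Row 7, column 1: eliminating its row and column leaves {teal}.
Row 7, column 2: eliminating its row and column leaves {blue, green, pink}.
Row 7, column 3: eliminating its row and column leaves {blue, teal, grey}.
Row 7, column 5: eliminating its row and column leaves {blue, teal, pink, grey}.
Row 7, column 6: eliminating its row and column leaves {blue, green, pink}.
Enumerating the assignments across these blanks that avoid any row or column repeat gives 9 completions.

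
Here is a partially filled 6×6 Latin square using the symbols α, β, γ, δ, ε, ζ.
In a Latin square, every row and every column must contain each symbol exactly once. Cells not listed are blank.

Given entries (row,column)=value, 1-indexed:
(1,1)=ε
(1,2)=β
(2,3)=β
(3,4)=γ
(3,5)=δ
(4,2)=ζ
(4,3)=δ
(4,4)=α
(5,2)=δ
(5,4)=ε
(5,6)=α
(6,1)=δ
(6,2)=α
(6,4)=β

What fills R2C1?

α

Row 3, column 2: row 3 has {γ, δ} and column 2 has {α, β, δ, ζ}, leaving only ε.
Row 2, column 2: row 2 has {β} and column 2 has {α, β, δ, ε, ζ}, leaving only γ.
Row 2, column 1 is narrowed to {α, ζ}.
If it were ζ, then row 5, column 3 would be left with no valid symbol.
So row 2, column 1 must be α.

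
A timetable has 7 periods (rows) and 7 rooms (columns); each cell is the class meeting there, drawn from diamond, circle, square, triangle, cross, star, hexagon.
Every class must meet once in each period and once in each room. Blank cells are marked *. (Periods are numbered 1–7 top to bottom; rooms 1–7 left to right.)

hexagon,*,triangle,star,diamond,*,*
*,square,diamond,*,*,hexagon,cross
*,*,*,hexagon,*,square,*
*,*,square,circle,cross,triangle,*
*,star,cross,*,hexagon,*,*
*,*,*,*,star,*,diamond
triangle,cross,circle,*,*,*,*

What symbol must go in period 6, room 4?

cross

Period 1, room 2: period 1 has {diamond, triangle, star, hexagon} and room 2 has {square, cross, star}, leaving only circle.
Period 1, room 6: period 1 has {diamond, circle, triangle, star, hexagon} and room 6 has {square, triangle, hexagon}, leaving only cross.
Period 1, room 7: period 1 has {diamond, circle, triangle, cross, star, hexagon} and room 7 has {diamond, cross}, leaving only square.
Period 2, room 4: period 2 has {diamond, square, cross, hexagon} and room 4 has {circle, star, hexagon}, leaving only triangle.
Period 2, room 5: period 2 has {diamond, square, triangle, cross, hexagon} and room 5 has {diamond, cross, star, hexagon}, leaving only circle.
Period 2, room 1: period 2 has {diamond, circle, square, triangle, cross, hexagon} and room 1 has {triangle, hexagon}, leaving only star.
Period 3, room 3: period 3 has {square, hexagon} and room 3 has {diamond, circle, square, triangle, cross}, leaving only star.
Period 3, room 5: period 3 has {square, star, hexagon} and room 5 has {diamond, circle, cross, star, hexagon}, leaving only triangle.
Period 3, room 2: period 3 has {square, triangle, star, hexagon} and room 2 has {circle, square, cross, star}, leaving only diamond.
Period 3, room 7: period 3 has {diamond, square, triangle, star, hexagon} and room 7 has {diamond, square, cross}, leaving only circle.
Period 3, room 1: period 3 has {diamond, circle, square, triangle, star, hexagon} and room 1 has {triangle, star, hexagon}, leaving only cross.
Period 4, room 1: period 4 has {circle, square, triangle, cross} and room 1 has {triangle, cross, star, hexagon}, leaving only diamond.
Period 4, room 2: period 4 has {diamond, circle, square, triangle, cross} and room 2 has {diamond, circle, square, cross, star}, leaving only hexagon.
Period 4, room 7: period 4 has {diamond, circle, square, triangle, cross, hexagon} and room 7 has {diamond, circle, square, cross}, leaving only star.
Period 5, room 7: period 5 has {cross, star, hexagon} and room 7 has {diamond, circle, square, cross, star}, leaving only triangle.
Period 6, room 2: period 6 has {diamond, star} and room 2 has {diamond, circle, square, cross, star, hexagon}, leaving only triangle.
Period 6, room 3: period 6 has {diamond, triangle, star} and room 3 has {diamond, circle, square, triangle, cross, star}, leaving only hexagon.
Period 6, room 6: period 6 has {diamond, triangle, star, hexagon} and room 6 has {square, triangle, cross, hexagon}, leaving only circle.
Period 5, room 6: period 5 has {triangle, cross, star, hexagon} and room 6 has {circle, square, triangle, cross, hexagon}, leaving only diamond.
Period 5, room 4: period 5 has {diamond, triangle, cross, star, hexagon} and room 4 has {circle, triangle, star, hexagon}, leaving only square.
Period 6 already has {diamond, circle, triangle, star, hexagon} and room 4 already has {circle, square, triangle, star, hexagon}, so period 6, room 4 must be cross.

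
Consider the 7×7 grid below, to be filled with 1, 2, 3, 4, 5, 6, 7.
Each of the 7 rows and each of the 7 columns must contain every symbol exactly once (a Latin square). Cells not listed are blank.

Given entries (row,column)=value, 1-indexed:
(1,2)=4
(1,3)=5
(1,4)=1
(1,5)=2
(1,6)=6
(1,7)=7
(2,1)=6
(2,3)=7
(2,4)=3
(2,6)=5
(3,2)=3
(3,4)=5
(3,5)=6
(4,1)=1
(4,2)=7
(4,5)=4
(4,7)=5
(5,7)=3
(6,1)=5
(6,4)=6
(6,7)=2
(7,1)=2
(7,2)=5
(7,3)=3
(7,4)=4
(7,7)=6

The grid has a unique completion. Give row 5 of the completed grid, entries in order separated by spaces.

4 6 1 7 5 2 3

Row 1, column 1: row 1 has {1, 2, 4, 5, 6, 7} and column 1 has {1, 2, 5, 6}, leaving only 3.
Row 2, column 5: row 2 has {3, 5, 6, 7} and column 5 has {2, 4, 6}, leaving only 1.
Row 2, column 2: row 2 has {1, 3, 5, 6, 7} and column 2 has {3, 4, 5, 7}, leaving only 2.
Row 2, column 7: row 2 has {1, 2, 3, 5, 6, 7} and column 7 has {2, 3, 5, 6, 7}, leaving only 4.
Row 3, column 7: row 3 has {3, 5, 6} and column 7 has {2, 3, 4, 5, 6, 7}, leaving only 1.
Row 4, column 4: row 4 has {1, 4, 5, 7} and column 4 has {1, 3, 4, 5, 6}, leaving only 2.
Row 5, column 4: row 5 has {3} and column 4 has {1, 2, 3, 4, 5, 6}, leaving only 7.
Row 5, column 1: row 5 has {3, 7} and column 1 has {1, 2, 3, 5, 6}, leaving only 4.
Row 5, column 5: row 5 has {3, 4, 7} and column 5 has {1, 2, 4, 6}, leaving only 5.
Row 3, column 1: row 3 has {1, 3, 5, 6} and column 1 has {1, 2, 3, 4, 5, 6}, leaving only 7.
Row 4, column 3: row 4 has {1, 2, 4, 5, 7} and column 3 has {3, 5, 7}, leaving only 6.
Row 4, column 6: row 4 has {1, 2, 4, 5, 6, 7} and column 6 has {5, 6}, leaving only 3.
Row 6, column 2: row 6 has {2, 5, 6} and column 2 has {2, 3, 4, 5, 7}, leaving only 1.
Row 5, column 2: row 5 has {3, 4, 5, 7} and column 2 has {1, 2, 3, 4, 5, 7}, leaving only 6.
Row 6, column 3: row 6 has {1, 2, 5, 6} and column 3 has {3, 5, 6, 7}, leaving only 4.
Row 3, column 3: row 3 has {1, 3, 5, 6, 7} and column 3 has {3, 4, 5, 6, 7}, leaving only 2.
Row 5, column 3: row 5 has {3, 4, 5, 6, 7} and column 3 has {2, 3, 4, 5, 6, 7}, leaving only 1.
Row 5, column 6: row 5 has {1, 3, 4, 5, 6, 7} and column 6 has {3, 5, 6}, leaving only 2.
So row 5 reads: 4 6 1 7 5 2 3.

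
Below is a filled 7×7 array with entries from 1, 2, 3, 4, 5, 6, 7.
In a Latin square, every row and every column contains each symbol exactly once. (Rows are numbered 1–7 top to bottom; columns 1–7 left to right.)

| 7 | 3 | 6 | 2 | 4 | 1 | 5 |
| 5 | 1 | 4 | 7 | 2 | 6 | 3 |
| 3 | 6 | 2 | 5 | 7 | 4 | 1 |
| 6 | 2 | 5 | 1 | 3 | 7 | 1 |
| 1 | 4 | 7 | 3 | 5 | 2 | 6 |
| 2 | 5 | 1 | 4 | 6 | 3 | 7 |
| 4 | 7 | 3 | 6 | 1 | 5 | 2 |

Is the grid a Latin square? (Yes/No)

Row 4 contains 1 twice (at columns 4 and 7), so it is not a permutation.

No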